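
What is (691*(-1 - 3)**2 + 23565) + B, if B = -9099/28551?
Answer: 329485024/9517 ≈ 34621.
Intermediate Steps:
B = -3033/9517 (B = -9099*1/28551 = -3033/9517 ≈ -0.31869)
(691*(-1 - 3)**2 + 23565) + B = (691*(-1 - 3)**2 + 23565) - 3033/9517 = (691*(-4)**2 + 23565) - 3033/9517 = (691*16 + 23565) - 3033/9517 = (11056 + 23565) - 3033/9517 = 34621 - 3033/9517 = 329485024/9517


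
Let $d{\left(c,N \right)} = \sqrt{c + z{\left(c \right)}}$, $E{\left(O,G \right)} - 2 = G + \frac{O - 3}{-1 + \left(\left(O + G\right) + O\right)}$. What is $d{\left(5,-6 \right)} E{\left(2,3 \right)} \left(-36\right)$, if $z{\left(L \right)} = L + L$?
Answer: $- 174 \sqrt{15} \approx -673.9$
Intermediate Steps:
$z{\left(L \right)} = 2 L$
$E{\left(O,G \right)} = 2 + G + \frac{-3 + O}{-1 + G + 2 O}$ ($E{\left(O,G \right)} = 2 + \left(G + \frac{O - 3}{-1 + \left(\left(O + G\right) + O\right)}\right) = 2 + \left(G + \frac{-3 + O}{-1 + \left(\left(G + O\right) + O\right)}\right) = 2 + \left(G + \frac{-3 + O}{-1 + \left(G + 2 O\right)}\right) = 2 + \left(G + \frac{-3 + O}{-1 + G + 2 O}\right) = 2 + G + \frac{-3 + O}{-1 + G + 2 O}$)
$d{\left(c,N \right)} = \sqrt{3} \sqrt{c}$ ($d{\left(c,N \right)} = \sqrt{c + 2 c} = \sqrt{3 c} = \sqrt{3} \sqrt{c}$)
$d{\left(5,-6 \right)} E{\left(2,3 \right)} \left(-36\right) = \sqrt{3} \sqrt{5} \frac{-5 + 3 + 3^{2} + 5 \cdot 2 + 2 \cdot 3 \cdot 2}{-1 + 3 + 2 \cdot 2} \left(-36\right) = \sqrt{15} \frac{-5 + 3 + 9 + 10 + 12}{-1 + 3 + 4} \left(-36\right) = \sqrt{15} \cdot \frac{1}{6} \cdot 29 \left(-36\right) = \sqrt{15} \cdot \frac{29}{6} \left(-36\right) = \frac{29 \sqrt{15}}{6} \left(-36\right) = - 174 \sqrt{15}$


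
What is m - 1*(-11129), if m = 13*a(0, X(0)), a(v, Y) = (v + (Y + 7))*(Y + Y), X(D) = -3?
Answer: 10817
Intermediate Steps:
a(v, Y) = 2*Y*(7 + Y + v) (a(v, Y) = (v + (7 + Y))*(2*Y) = (7 + Y + v)*(2*Y) = 2*Y*(7 + Y + v))
m = -312 (m = 13*(2*(-3)*(7 - 3 + 0)) = 13*(2*(-3)*4) = 13*(-24) = -312)
m - 1*(-11129) = -312 - 1*(-11129) = -312 + 11129 = 10817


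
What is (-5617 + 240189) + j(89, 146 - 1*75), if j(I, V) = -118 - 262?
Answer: 234192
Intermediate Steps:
j(I, V) = -380
(-5617 + 240189) + j(89, 146 - 1*75) = (-5617 + 240189) - 380 = 234572 - 380 = 234192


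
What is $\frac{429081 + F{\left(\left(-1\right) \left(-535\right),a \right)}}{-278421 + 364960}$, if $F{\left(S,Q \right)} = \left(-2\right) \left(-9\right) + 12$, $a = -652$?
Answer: $\frac{429111}{86539} \approx 4.9586$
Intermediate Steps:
$F{\left(S,Q \right)} = 30$ ($F{\left(S,Q \right)} = 18 + 12 = 30$)
$\frac{429081 + F{\left(\left(-1\right) \left(-535\right),a \right)}}{-278421 + 364960} = \frac{429081 + 30}{-278421 + 364960} = \frac{429111}{86539}$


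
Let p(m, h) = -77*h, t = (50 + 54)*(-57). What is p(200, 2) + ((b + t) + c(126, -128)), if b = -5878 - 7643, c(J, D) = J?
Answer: -19477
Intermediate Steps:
t = -5928 (t = 104*(-57) = -5928)
b = -13521
p(200, 2) + ((b + t) + c(126, -128)) = -77*2 + ((-13521 - 5928) + 126) = -154 + (-19449 + 126) = -154 - 19323 = -19477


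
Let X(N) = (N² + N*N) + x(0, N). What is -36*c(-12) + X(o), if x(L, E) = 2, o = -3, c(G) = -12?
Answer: 452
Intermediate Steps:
X(N) = 2 + 2*N² (X(N) = (N² + N*N) + 2 = (N² + N²) + 2 = 2*N² + 2 = 2 + 2*N²)
-36*c(-12) + X(o) = -36*(-12) + (2 + 2*(-3)²) = 432 + (2 + 2*9) = 432 + (2 + 18) = 432 + 20 = 452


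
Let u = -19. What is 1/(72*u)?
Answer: -1/1368 ≈ -0.00073099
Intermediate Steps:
1/(72*u) = 1/(72*(-19)) = 1/(-1368) = -1/1368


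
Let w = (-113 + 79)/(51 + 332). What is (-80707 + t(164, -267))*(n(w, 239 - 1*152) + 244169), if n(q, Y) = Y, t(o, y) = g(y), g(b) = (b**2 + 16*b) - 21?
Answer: -3348994016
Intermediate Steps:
g(b) = -21 + b**2 + 16*b
t(o, y) = -21 + y**2 + 16*y
w = -34/383 ≈ -0.088773
(-80707 + t(164, -267))*(n(w, 239 - 1*152) + 244169) = (-80707 + (-21 + (-267)**2 + 16*(-267)))*((239 - 1*152) + 244169) = (-80707 + (-21 + 71289 - 4272))*((239 - 152) + 244169) = (-80707 + 66996)*(87 + 244169) = -13711*244256 = -3348994016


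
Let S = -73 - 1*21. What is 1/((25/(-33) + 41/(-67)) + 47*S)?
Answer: -2211/9771226 ≈ -0.00022628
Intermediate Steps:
S = -94 (S = -73 - 21 = -94)
1/((25/(-33) + 41/(-67)) + 47*S) = 1/((25/(-33) + 41/(-67)) + 47*(-94)) = 1/((25*(-1/33) + 41*(-1/67)) - 4418) = 1/((-25/33 - 41/67) - 4418) = 1/(-3028/2211 - 4418) = 1/(-9771226/2211) = -2211/9771226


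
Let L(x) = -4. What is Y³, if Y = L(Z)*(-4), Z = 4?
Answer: 4096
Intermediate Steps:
Y = 16 (Y = -4*(-4) = 16)
Y³ = 16³ = 4096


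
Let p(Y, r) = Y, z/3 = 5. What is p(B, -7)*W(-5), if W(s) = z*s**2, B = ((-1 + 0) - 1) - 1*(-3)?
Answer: 375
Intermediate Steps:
B = 1 (B = (-1 - 1) + 3 = -2 + 3 = 1)
z = 15 (z = 3*5 = 15)
W(s) = 15*s**2
p(B, -7)*W(-5) = 1*(15*(-5)**2) = 1*(15*25) = 1*375 = 375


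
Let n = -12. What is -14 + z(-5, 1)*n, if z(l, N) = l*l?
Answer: -314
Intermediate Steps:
z(l, N) = l²
-14 + z(-5, 1)*n = -14 + (-5)²*(-12) = -14 + 25*(-12) = -14 - 300 = -314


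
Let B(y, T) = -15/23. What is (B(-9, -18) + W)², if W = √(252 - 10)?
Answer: 128243/529 - 330*√2/23 ≈ 222.13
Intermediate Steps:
B(y, T) = -15/23 (B(y, T) = -15*1/23 = -15/23)
W = 11*√2 (W = √242 = 11*√2 ≈ 15.556)
(B(-9, -18) + W)² = (-15/23 + 11*√2)²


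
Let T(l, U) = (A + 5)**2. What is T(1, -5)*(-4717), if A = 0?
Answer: -117925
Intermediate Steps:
T(l, U) = 25 (T(l, U) = (0 + 5)**2 = 5**2 = 25)
T(1, -5)*(-4717) = 25*(-4717) = -117925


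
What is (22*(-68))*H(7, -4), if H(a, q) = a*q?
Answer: 41888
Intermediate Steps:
(22*(-68))*H(7, -4) = (22*(-68))*(7*(-4)) = -1496*(-28) = 41888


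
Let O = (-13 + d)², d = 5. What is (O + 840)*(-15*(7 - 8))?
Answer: 13560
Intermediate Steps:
O = 64 (O = (-13 + 5)² = (-8)² = 64)
(O + 840)*(-15*(7 - 8)) = (64 + 840)*(-15*(7 - 8)) = 904*(-15*(-1)) = 904*15 = 13560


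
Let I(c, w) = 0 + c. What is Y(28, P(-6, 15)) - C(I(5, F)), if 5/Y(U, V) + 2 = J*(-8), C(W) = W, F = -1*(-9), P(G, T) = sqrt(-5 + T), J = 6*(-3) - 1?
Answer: -149/30 ≈ -4.9667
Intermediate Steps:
J = -19 (J = -18 - 1 = -19)
F = 9
I(c, w) = c
Y(U, V) = 1/30 (Y(U, V) = 5/(-2 - 19*(-8)) = 5/(-2 + 152) = 5/150 = 5*(1/150) = 1/30)
Y(28, P(-6, 15)) - C(I(5, F)) = 1/30 - 1*5 = 1/30 - 5 = -149/30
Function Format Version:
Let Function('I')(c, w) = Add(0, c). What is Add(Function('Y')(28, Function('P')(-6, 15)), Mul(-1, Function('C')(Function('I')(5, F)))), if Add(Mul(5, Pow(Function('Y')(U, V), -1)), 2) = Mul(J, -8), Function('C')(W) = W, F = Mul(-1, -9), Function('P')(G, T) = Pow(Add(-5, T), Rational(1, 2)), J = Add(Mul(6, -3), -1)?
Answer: Rational(-149, 30) ≈ -4.9667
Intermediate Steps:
J = -19 (J = Add(-18, -1) = -19)
F = 9
Function('I')(c, w) = c
Function('Y')(U, V) = Rational(1, 30) (Function('Y')(U, V) = Mul(5, Pow(Add(-2, Mul(-19, -8)), -1)) = Mul(5, Pow(Add(-2, 152), -1)) = Mul(5, Pow(150, -1)) = Mul(5, Rational(1, 150)) = Rational(1, 30))
Add(Function('Y')(28, Function('P')(-6, 15)), Mul(-1, Function('C')(Function('I')(5, F)))) = Add(Rational(1, 30), Mul(-1, 5)) = Add(Rational(1, 30), -5) = Rational(-149, 30)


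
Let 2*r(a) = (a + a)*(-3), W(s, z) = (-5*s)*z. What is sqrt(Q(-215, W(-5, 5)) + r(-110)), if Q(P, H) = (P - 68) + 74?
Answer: 11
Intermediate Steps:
W(s, z) = -5*s*z
r(a) = -3*a (r(a) = ((a + a)*(-3))/2 = ((2*a)*(-3))/2 = (-6*a)/2 = -3*a)
Q(P, H) = 6 + P (Q(P, H) = (-68 + P) + 74 = 6 + P)
sqrt(Q(-215, W(-5, 5)) + r(-110)) = sqrt((6 - 215) - 3*(-110)) = sqrt(-209 + 330) = sqrt(121) = 11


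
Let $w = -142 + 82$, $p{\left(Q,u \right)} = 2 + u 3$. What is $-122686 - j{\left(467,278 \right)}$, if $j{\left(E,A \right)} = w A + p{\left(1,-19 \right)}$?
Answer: $-105951$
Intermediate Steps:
$p{\left(Q,u \right)} = 2 + 3 u$
$w = -60$
$j{\left(E,A \right)} = -55 - 60 A$ ($j{\left(E,A \right)} = - 60 A + \left(2 + 3 \left(-19\right)\right) = - 60 A + \left(2 - 57\right) = - 60 A - 55 = -55 - 60 A$)
$-122686 - j{\left(467,278 \right)} = -122686 - \left(-55 - 16680\right) = -122686 - -16735 = -122686 + 16735 = -105951$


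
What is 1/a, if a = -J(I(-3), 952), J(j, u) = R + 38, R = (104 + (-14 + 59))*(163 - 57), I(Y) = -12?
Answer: -1/15832 ≈ -6.3163e-5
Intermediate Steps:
R = 15794 (R = (104 + 45)*106 = 149*106 = 15794)
J(j, u) = 15832 (J(j, u) = 15794 + 38 = 15832)
a = -15832 (a = -1*15832 = -15832)
1/a = 1/(-15832) = -1/15832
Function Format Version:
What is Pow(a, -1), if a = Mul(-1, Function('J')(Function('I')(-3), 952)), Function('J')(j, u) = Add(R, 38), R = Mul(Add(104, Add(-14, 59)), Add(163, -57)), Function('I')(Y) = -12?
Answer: Rational(-1, 15832) ≈ -6.3163e-5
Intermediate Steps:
R = 15794 (R = Mul(Add(104, 45), 106) = Mul(149, 106) = 15794)
Function('J')(j, u) = 15832 (Function('J')(j, u) = Add(15794, 38) = 15832)
a = -15832 (a = Mul(-1, 15832) = -15832)
Pow(a, -1) = Pow(-15832, -1) = Rational(-1, 15832)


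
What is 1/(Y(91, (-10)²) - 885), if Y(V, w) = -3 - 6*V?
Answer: -1/1434 ≈ -0.00069735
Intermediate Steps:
1/(Y(91, (-10)²) - 885) = 1/((-3 - 6*91) - 885) = 1/((-3 - 546) - 885) = 1/(-549 - 885) = 1/(-1434) = -1/1434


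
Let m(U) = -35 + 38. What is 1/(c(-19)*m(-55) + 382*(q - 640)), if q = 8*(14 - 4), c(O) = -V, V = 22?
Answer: -1/213986 ≈ -4.6732e-6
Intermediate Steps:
m(U) = 3
c(O) = -22 (c(O) = -1*22 = -22)
q = 80 (q = 8*10 = 80)
1/(c(-19)*m(-55) + 382*(q - 640)) = 1/(-22*3 + 382*(80 - 640)) = 1/(-66 + 382*(-560)) = 1/(-66 - 213920) = 1/(-213986) = -1/213986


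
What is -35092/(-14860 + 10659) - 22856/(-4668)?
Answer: 64956878/4902567 ≈ 13.250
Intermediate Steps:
-35092/(-14860 + 10659) - 22856/(-4668) = -35092/(-4201) - 22856*(-1/4668) = -35092*(-1/4201) + 5714/1167 = 35092/4201 + 5714/1167 = 64956878/4902567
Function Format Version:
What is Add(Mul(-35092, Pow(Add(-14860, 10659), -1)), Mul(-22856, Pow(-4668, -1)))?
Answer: Rational(64956878, 4902567) ≈ 13.250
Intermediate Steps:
Add(Mul(-35092, Pow(Add(-14860, 10659), -1)), Mul(-22856, Pow(-4668, -1))) = Add(Mul(-35092, Pow(-4201, -1)), Mul(-22856, Rational(-1, 4668))) = Add(Mul(-35092, Rational(-1, 4201)), Rational(5714, 1167)) = Add(Rational(35092, 4201), Rational(5714, 1167)) = Rational(64956878, 4902567)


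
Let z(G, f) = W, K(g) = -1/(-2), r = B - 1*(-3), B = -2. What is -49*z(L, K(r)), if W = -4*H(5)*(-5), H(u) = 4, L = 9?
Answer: -3920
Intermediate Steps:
r = 1 (r = -2 - 1*(-3) = -2 + 3 = 1)
K(g) = ½ (K(g) = -1*(-½) = ½)
W = 80 (W = -16*(-5) = -4*(-20) = 80)
z(G, f) = 80
-49*z(L, K(r)) = -49*80 = -3920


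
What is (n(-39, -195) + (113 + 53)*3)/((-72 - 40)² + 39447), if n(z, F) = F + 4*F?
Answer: -477/51991 ≈ -0.0091747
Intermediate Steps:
n(z, F) = 5*F
(n(-39, -195) + (113 + 53)*3)/((-72 - 40)² + 39447) = (5*(-195) + (113 + 53)*3)/((-72 - 40)² + 39447) = (-975 + 166*3)/((-112)² + 39447) = (-975 + 498)/(12544 + 39447) = -477/51991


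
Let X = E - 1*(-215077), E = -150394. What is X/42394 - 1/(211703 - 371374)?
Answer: 10328041687/6769092374 ≈ 1.5258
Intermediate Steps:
X = 64683 (X = -150394 - 1*(-215077) = -150394 + 215077 = 64683)
X/42394 - 1/(211703 - 371374) = 64683/42394 - 1/(211703 - 371374) = 64683*(1/42394) - 1/(-159671) = 64683/42394 - 1*(-1/159671) = 64683/42394 + 1/159671 = 10328041687/6769092374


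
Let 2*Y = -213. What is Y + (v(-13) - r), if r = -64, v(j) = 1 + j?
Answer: -109/2 ≈ -54.500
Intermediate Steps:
Y = -213/2 (Y = (½)*(-213) = -213/2 ≈ -106.50)
Y + (v(-13) - r) = -213/2 + ((1 - 13) - 1*(-64)) = -213/2 + (-12 + 64) = -213/2 + 52 = -109/2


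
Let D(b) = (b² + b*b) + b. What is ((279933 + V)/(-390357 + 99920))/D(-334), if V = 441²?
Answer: -237207/32351486993 ≈ -7.3322e-6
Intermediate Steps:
V = 194481
D(b) = b + 2*b² (D(b) = (b² + b²) + b = 2*b² + b = b + 2*b²)
((279933 + V)/(-390357 + 99920))/D(-334) = ((279933 + 194481)/(-390357 + 99920))/((-334*(1 + 2*(-334)))) = (474414/(-290437))/((-334*(1 - 668))) = (474414*(-1/290437))/((-334*(-667))) = -474414/290437/222778 = -474414/290437*1/222778 = -237207/32351486993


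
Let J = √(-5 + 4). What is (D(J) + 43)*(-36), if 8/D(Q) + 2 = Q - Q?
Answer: -1404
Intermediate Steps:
J = I (J = √(-1) = I ≈ 1.0*I)
D(Q) = -4 (D(Q) = 8/(-2 + (Q - Q)) = 8/(-2 + 0) = 8/(-2) = 8*(-½) = -4)
(D(J) + 43)*(-36) = (-4 + 43)*(-36) = 39*(-36) = -1404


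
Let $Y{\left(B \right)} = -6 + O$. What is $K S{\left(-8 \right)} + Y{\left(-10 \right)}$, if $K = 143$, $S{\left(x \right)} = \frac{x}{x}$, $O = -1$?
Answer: $136$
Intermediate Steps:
$S{\left(x \right)} = 1$
$Y{\left(B \right)} = -7$ ($Y{\left(B \right)} = -6 - 1 = -7$)
$K S{\left(-8 \right)} + Y{\left(-10 \right)} = 143 \cdot 1 - 7 = 143 - 7 = 136$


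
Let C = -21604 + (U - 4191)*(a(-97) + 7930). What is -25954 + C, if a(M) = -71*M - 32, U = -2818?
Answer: -103675623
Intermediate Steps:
a(M) = -32 - 71*M
C = -103649669 (C = -21604 + (-2818 - 4191)*((-32 - 71*(-97)) + 7930) = -21604 - 7009*((-32 + 6887) + 7930) = -21604 - 7009*(6855 + 7930) = -21604 - 7009*14785 = -21604 - 103628065 = -103649669)
-25954 + C = -25954 - 103649669 = -103675623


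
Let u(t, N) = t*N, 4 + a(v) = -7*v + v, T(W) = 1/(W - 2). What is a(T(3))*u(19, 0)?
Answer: 0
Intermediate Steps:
T(W) = 1/(-2 + W)
a(v) = -4 - 6*v (a(v) = -4 + (-7*v + v) = -4 - 6*v)
u(t, N) = N*t
a(T(3))*u(19, 0) = (-4 - 6/(-2 + 3))*(0*19) = (-4 - 6/1)*0 = (-4 - 6*1)*0 = (-4 - 6)*0 = -10*0 = 0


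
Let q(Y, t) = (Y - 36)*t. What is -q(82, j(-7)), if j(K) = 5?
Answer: -230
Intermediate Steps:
q(Y, t) = t*(-36 + Y) (q(Y, t) = (-36 + Y)*t = t*(-36 + Y))
-q(82, j(-7)) = -5*(-36 + 82) = -5*46 = -1*230 = -230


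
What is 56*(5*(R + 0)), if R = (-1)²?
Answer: 280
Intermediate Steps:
R = 1
56*(5*(R + 0)) = 56*(5*(1 + 0)) = 56*(5*1) = 56*5 = 280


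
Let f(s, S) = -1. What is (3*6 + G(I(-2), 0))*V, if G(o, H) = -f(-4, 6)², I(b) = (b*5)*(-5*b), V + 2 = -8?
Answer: -170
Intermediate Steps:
V = -10 (V = -2 - 8 = -10)
I(b) = -25*b² (I(b) = (5*b)*(-5*b) = -25*b²)
G(o, H) = -1 (G(o, H) = -1*(-1)² = -1*1 = -1)
(3*6 + G(I(-2), 0))*V = (3*6 - 1)*(-10) = (18 - 1)*(-10) = 17*(-10) = -170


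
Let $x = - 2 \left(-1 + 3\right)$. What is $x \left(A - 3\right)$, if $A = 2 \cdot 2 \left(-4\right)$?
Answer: $76$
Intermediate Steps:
$x = -4$ ($x = \left(-2\right) 2 = -4$)
$A = -16$ ($A = 4 \left(-4\right) = -16$)
$x \left(A - 3\right) = - 4 \left(-16 - 3\right) = \left(-4\right) \left(-19\right) = 76$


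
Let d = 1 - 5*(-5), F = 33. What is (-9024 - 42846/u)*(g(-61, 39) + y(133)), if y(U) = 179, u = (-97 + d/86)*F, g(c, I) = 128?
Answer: -63261277451/22869 ≈ -2.7662e+6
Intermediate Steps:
d = 26 (d = 1 + 25 = 26)
u = -137214/43 (u = (-97 + 26/86)*33 = (-97 + 26*(1/86))*33 = (-97 + 13/43)*33 = -4158/43*33 = -137214/43 ≈ -3191.0)
(-9024 - 42846/u)*(g(-61, 39) + y(133)) = (-9024 - 42846/(-137214/43))*(128 + 179) = (-9024 - 42846*(-43/137214))*307 = (-9024 + 307063/22869)*307 = -206062793/22869*307 = -63261277451/22869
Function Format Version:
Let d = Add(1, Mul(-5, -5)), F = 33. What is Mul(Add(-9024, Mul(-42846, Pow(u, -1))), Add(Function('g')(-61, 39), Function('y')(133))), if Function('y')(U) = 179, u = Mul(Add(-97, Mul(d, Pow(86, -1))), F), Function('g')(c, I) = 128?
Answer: Rational(-63261277451, 22869) ≈ -2.7662e+6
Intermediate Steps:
d = 26 (d = Add(1, 25) = 26)
u = Rational(-137214, 43) (u = Mul(Add(-97, Mul(26, Pow(86, -1))), 33) = Mul(Add(-97, Mul(26, Rational(1, 86))), 33) = Mul(Add(-97, Rational(13, 43)), 33) = Mul(Rational(-4158, 43), 33) = Rational(-137214, 43) ≈ -3191.0)
Mul(Add(-9024, Mul(-42846, Pow(u, -1))), Add(Function('g')(-61, 39), Function('y')(133))) = Mul(Add(-9024, Mul(-42846, Pow(Rational(-137214, 43), -1))), Add(128, 179)) = Mul(Add(-9024, Mul(-42846, Rational(-43, 137214))), 307) = Mul(Add(-9024, Rational(307063, 22869)), 307) = Mul(Rational(-206062793, 22869), 307) = Rational(-63261277451, 22869)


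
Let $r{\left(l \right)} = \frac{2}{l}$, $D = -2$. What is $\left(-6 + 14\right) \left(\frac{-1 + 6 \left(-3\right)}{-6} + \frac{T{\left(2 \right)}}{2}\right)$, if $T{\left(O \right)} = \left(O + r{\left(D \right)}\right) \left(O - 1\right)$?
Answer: $\frac{88}{3} \approx 29.333$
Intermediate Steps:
$T{\left(O \right)} = \left(-1 + O\right)^{2}$ ($T{\left(O \right)} = \left(O + \frac{2}{-2}\right) \left(O - 1\right) = \left(O + 2 \left(- \frac{1}{2}\right)\right) \left(-1 + O\right) = \left(O - 1\right) \left(-1 + O\right) = \left(-1 + O\right) \left(-1 + O\right) = \left(-1 + O\right)^{2}$)
$\left(-6 + 14\right) \left(\frac{-1 + 6 \left(-3\right)}{-6} + \frac{T{\left(2 \right)}}{2}\right) = \left(-6 + 14\right) \left(\frac{-1 + 6 \left(-3\right)}{-6} + \frac{1 + 2^{2} - 4}{2}\right) = 8 \left(\left(-1 - 18\right) \left(- \frac{1}{6}\right) + \left(1 + 4 - 4\right) \frac{1}{2}\right) = 8 \left(\left(-19\right) \left(- \frac{1}{6}\right) + 1 \cdot \frac{1}{2}\right) = 8 \left(\frac{19}{6} + \frac{1}{2}\right) = 8 \cdot \frac{11}{3} = \frac{88}{3}$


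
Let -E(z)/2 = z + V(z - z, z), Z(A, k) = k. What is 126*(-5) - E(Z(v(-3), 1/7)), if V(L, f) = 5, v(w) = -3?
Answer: -4338/7 ≈ -619.71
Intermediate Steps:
E(z) = -10 - 2*z (E(z) = -2*(z + 5) = -2*(5 + z) = -10 - 2*z)
126*(-5) - E(Z(v(-3), 1/7)) = 126*(-5) - (-10 - 2/7) = -630 - (-10 - 2/7) = -630 - 1*(-72/7) = -630 + 72/7 = -4338/7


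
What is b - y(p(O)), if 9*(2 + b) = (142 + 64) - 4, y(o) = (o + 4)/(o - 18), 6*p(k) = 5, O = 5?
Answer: 19213/927 ≈ 20.726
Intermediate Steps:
p(k) = ⅚ (p(k) = (⅙)*5 = ⅚)
y(o) = (4 + o)/(-18 + o)
b = 184/9 (b = -2 + ((142 + 64) - 4)/9 = -2 + (206 - 4)/9 = -2 + (⅑)*202 = -2 + 202/9 = 184/9 ≈ 20.444)
b - y(p(O)) = 184/9 - (4 + ⅚)/(-18 + ⅚) = 184/9 - 29/((-103/6)*6) = 184/9 - (-6)*29/(103*6) = 184/9 - 1*(-29/103) = 184/9 + 29/103 = 19213/927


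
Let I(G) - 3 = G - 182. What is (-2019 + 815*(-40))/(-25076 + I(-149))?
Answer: 34619/25404 ≈ 1.3627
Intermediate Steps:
I(G) = -179 + G (I(G) = 3 + (G - 182) = 3 + (-182 + G) = -179 + G)
(-2019 + 815*(-40))/(-25076 + I(-149)) = (-2019 + 815*(-40))/(-25076 + (-179 - 149)) = (-2019 - 32600)/(-25076 - 328) = -34619/(-25404) = -34619*(-1/25404) = 34619/25404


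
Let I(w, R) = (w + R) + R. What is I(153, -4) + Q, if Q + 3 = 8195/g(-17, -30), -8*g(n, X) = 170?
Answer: -4142/17 ≈ -243.65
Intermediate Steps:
I(w, R) = w + 2*R (I(w, R) = (R + w) + R = w + 2*R)
g(n, X) = -85/4 (g(n, X) = -1/8*170 = -85/4)
Q = -6607/17 (Q = -3 + 8195/(-85/4) = -3 + 8195*(-4/85) = -3 - 6556/17 = -6607/17 ≈ -388.65)
I(153, -4) + Q = (153 + 2*(-4)) - 6607/17 = (153 - 8) - 6607/17 = 145 - 6607/17 = -4142/17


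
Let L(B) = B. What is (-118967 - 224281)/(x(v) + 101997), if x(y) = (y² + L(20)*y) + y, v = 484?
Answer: -343248/346417 ≈ -0.99085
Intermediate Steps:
x(y) = y² + 21*y (x(y) = (y² + 20*y) + y = y² + 21*y)
(-118967 - 224281)/(x(v) + 101997) = (-118967 - 224281)/(484*(21 + 484) + 101997) = -343248/(484*505 + 101997) = -343248/(244420 + 101997) = -343248/346417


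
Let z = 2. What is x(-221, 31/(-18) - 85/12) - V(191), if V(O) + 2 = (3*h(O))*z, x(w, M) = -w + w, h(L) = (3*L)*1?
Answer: -3436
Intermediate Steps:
h(L) = 3*L
x(w, M) = 0
V(O) = -2 + 18*O (V(O) = -2 + (3*(3*O))*2 = -2 + (9*O)*2 = -2 + 18*O)
x(-221, 31/(-18) - 85/12) - V(191) = 0 - (-2 + 18*191) = 0 - (-2 + 3438) = 0 - 1*3436 = 0 - 3436 = -3436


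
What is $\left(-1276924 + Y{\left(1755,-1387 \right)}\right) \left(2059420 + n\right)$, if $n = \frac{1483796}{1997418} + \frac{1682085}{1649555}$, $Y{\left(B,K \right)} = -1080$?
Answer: $- \frac{867188022172135750239244}{329485084899} \approx -2.632 \cdot 10^{12}$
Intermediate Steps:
$n = \frac{580742996731}{329485084899}$ ($n = 1483796 \cdot \frac{1}{1997418} + 1682085 \cdot \frac{1}{1649555} = \frac{741898}{998709} + \frac{336417}{329911} = \frac{580742996731}{329485084899} \approx 1.7626$)
$\left(-1276924 + Y{\left(1755,-1387 \right)}\right) \left(2059420 + n\right) = \left(-1276924 - 1080\right) \left(2059420 + \frac{580742996731}{329485084899}\right) = \left(-1278004\right) \frac{678548754285695311}{329485084899} = - \frac{867188022172135750239244}{329485084899}$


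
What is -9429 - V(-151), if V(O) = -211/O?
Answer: -1423990/151 ≈ -9430.4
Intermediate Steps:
-9429 - V(-151) = -9429 - (-211)/(-151) = -9429 - (-211)*(-1)/151 = -9429 - 1*211/151 = -9429 - 211/151 = -1423990/151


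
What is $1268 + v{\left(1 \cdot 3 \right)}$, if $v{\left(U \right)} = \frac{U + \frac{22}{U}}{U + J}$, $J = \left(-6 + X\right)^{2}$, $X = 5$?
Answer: $\frac{15247}{12} \approx 1270.6$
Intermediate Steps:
$J = 1$ ($J = \left(-6 + 5\right)^{2} = \left(-1\right)^{2} = 1$)
$v{\left(U \right)} = \frac{U + \frac{22}{U}}{1 + U}$ ($v{\left(U \right)} = \frac{U + \frac{22}{U}}{U + 1} = \frac{U + \frac{22}{U}}{1 + U}$)
$1268 + v{\left(1 \cdot 3 \right)} = 1268 + \frac{22 + \left(1 \cdot 3\right)^{2}}{1 \cdot 3 \left(1 + 1 \cdot 3\right)} = 1268 + \frac{22 + 3^{2}}{3 \left(1 + 3\right)} = 1268 + \frac{22 + 9}{3 \cdot 4} = 1268 + \frac{1}{3} \cdot \frac{1}{4} \cdot 31 = 1268 + \frac{31}{12} = \frac{15247}{12}$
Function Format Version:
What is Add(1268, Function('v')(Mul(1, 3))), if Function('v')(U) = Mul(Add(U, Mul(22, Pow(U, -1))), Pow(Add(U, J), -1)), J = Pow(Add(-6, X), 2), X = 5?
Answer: Rational(15247, 12) ≈ 1270.6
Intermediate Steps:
J = 1 (J = Pow(Add(-6, 5), 2) = Pow(-1, 2) = 1)
Function('v')(U) = Mul(Pow(Add(1, U), -1), Add(U, Mul(22, Pow(U, -1)))) (Function('v')(U) = Mul(Add(U, Mul(22, Pow(U, -1))), Pow(Add(U, 1), -1)) = Mul(Add(U, Mul(22, Pow(U, -1))), Pow(Add(1, U), -1)) = Mul(Pow(Add(1, U), -1), Add(U, Mul(22, Pow(U, -1)))))
Add(1268, Function('v')(Mul(1, 3))) = Add(1268, Mul(Pow(Mul(1, 3), -1), Pow(Add(1, Mul(1, 3)), -1), Add(22, Pow(Mul(1, 3), 2)))) = Add(1268, Mul(Pow(3, -1), Pow(Add(1, 3), -1), Add(22, Pow(3, 2)))) = Add(1268, Mul(Rational(1, 3), Pow(4, -1), Add(22, 9))) = Add(1268, Mul(Rational(1, 3), Rational(1, 4), 31)) = Add(1268, Rational(31, 12)) = Rational(15247, 12)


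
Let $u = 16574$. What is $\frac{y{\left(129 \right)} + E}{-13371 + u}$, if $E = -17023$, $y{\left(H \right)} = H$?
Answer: $- \frac{16894}{3203} \approx -5.2744$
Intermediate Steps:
$\frac{y{\left(129 \right)} + E}{-13371 + u} = \frac{129 - 17023}{-13371 + 16574} = - \frac{16894}{3203}$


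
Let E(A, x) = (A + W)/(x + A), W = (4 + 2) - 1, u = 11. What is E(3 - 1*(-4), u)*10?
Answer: 20/3 ≈ 6.6667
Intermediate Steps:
W = 5 (W = 6 - 1 = 5)
E(A, x) = (5 + A)/(A + x) (E(A, x) = (A + 5)/(x + A) = (5 + A)/(A + x))
E(3 - 1*(-4), u)*10 = ((5 + (3 - 1*(-4)))/((3 - 1*(-4)) + 11))*10 = ((5 + (3 + 4))/((3 + 4) + 11))*10 = ((5 + 7)/(7 + 11))*10 = (12/18)*10 = ((1/18)*12)*10 = (⅔)*10 = 20/3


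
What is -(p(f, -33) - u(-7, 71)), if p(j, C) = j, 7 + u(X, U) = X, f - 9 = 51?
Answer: -74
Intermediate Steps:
f = 60 (f = 9 + 51 = 60)
u(X, U) = -7 + X
-(p(f, -33) - u(-7, 71)) = -(60 - (-7 - 7)) = -(60 - 1*(-14)) = -(60 + 14) = -1*74 = -74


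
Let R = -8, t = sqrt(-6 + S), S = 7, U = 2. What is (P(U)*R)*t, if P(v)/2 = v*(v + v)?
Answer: -128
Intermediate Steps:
t = 1 (t = sqrt(-6 + 7) = sqrt(1) = 1)
P(v) = 4*v**2 (P(v) = 2*(v*(v + v)) = 2*(v*(2*v)) = 2*(2*v**2) = 4*v**2)
(P(U)*R)*t = ((4*2**2)*(-8))*1 = ((4*4)*(-8))*1 = (16*(-8))*1 = -128*1 = -128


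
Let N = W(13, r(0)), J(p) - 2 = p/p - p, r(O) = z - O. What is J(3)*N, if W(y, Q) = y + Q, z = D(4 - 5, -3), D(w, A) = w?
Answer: 0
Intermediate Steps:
z = -1 (z = 4 - 5 = -1)
r(O) = -1 - O
J(p) = 3 - p (J(p) = 2 + (p/p - p) = 2 + (1 - p) = 3 - p)
W(y, Q) = Q + y
N = 12 (N = (-1 - 1*0) + 13 = (-1 + 0) + 13 = -1 + 13 = 12)
J(3)*N = (3 - 1*3)*12 = (3 - 3)*12 = 0*12 = 0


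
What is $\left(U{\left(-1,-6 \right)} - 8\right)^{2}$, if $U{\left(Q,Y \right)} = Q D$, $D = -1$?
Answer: $49$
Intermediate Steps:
$U{\left(Q,Y \right)} = - Q$ ($U{\left(Q,Y \right)} = Q \left(-1\right) = - Q$)
$\left(U{\left(-1,-6 \right)} - 8\right)^{2} = \left(\left(-1\right) \left(-1\right) - 8\right)^{2} = \left(1 - 8\right)^{2} = \left(-7\right)^{2} = 49$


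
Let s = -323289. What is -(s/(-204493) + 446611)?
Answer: -5372302736/12029 ≈ -4.4661e+5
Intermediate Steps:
-(s/(-204493) + 446611) = -(-323289/(-204493) + 446611) = -(-323289*(-1/204493) + 446611) = -(19017/12029 + 446611) = -1*5372302736/12029 = -5372302736/12029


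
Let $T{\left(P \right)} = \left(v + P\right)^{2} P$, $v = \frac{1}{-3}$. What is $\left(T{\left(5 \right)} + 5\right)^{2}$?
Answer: $\frac{1050625}{81} \approx 12971.0$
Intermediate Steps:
$v = - \frac{1}{3} \approx -0.33333$
$T{\left(P \right)} = P \left(- \frac{1}{3} + P\right)^{2}$ ($T{\left(P \right)} = \left(- \frac{1}{3} + P\right)^{2} P = P \left(- \frac{1}{3} + P\right)^{2}$)
$\left(T{\left(5 \right)} + 5\right)^{2} = \left(\frac{1}{9} \cdot 5 \left(-1 + 3 \cdot 5\right)^{2} + 5\right)^{2} = \left(\frac{1}{9} \cdot 5 \left(-1 + 15\right)^{2} + 5\right)^{2} = \left(\frac{1}{9} \cdot 5 \cdot 14^{2} + 5\right)^{2} = \left(\frac{1}{9} \cdot 5 \cdot 196 + 5\right)^{2} = \left(\frac{980}{9} + 5\right)^{2} = \left(\frac{1025}{9}\right)^{2} = \frac{1050625}{81}$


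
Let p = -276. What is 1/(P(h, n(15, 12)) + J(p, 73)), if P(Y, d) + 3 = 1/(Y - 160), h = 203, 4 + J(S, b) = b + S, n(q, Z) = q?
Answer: -43/9029 ≈ -0.0047624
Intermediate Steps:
J(S, b) = -4 + S + b (J(S, b) = -4 + (b + S) = -4 + (S + b) = -4 + S + b)
P(Y, d) = -3 + 1/(-160 + Y) (P(Y, d) = -3 + 1/(Y - 160) = -3 + 1/(-160 + Y))
1/(P(h, n(15, 12)) + J(p, 73)) = 1/((481 - 3*203)/(-160 + 203) + (-4 - 276 + 73)) = 1/((481 - 609)/43 - 207) = 1/((1/43)*(-128) - 207) = 1/(-128/43 - 207) = 1/(-9029/43) = -43/9029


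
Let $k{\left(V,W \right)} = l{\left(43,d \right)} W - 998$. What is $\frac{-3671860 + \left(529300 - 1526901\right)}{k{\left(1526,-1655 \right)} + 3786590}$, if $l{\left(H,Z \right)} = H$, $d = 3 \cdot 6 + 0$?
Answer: $- \frac{4669461}{3714427} \approx -1.2571$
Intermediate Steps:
$d = 18$ ($d = 18 + 0 = 18$)
$k{\left(V,W \right)} = -998 + 43 W$ ($k{\left(V,W \right)} = 43 W - 998 = -998 + 43 W$)
$\frac{-3671860 + \left(529300 - 1526901\right)}{k{\left(1526,-1655 \right)} + 3786590} = \frac{-3671860 + \left(529300 - 1526901\right)}{\left(-998 + 43 \left(-1655\right)\right) + 3786590} = \frac{-3671860 + \left(529300 - 1526901\right)}{\left(-998 - 71165\right) + 3786590} = \frac{-3671860 - 997601}{-72163 + 3786590} = - \frac{4669461}{3714427}$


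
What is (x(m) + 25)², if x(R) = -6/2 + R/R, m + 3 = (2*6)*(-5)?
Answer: 529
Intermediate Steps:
m = -63 (m = -3 + (2*6)*(-5) = -3 + 12*(-5) = -3 - 60 = -63)
x(R) = -2 (x(R) = -6*½ + 1 = -3 + 1 = -2)
(x(m) + 25)² = (-2 + 25)² = 23² = 529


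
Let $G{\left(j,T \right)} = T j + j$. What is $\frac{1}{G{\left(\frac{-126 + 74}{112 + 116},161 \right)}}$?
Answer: $- \frac{19}{702} \approx -0.027066$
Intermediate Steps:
$G{\left(j,T \right)} = j + T j$
$\frac{1}{G{\left(\frac{-126 + 74}{112 + 116},161 \right)}} = \frac{1}{\frac{-126 + 74}{112 + 116} \left(1 + 161\right)} = \frac{1}{- \frac{52}{228} \cdot 162} = \frac{1}{\left(-52\right) \frac{1}{228} \cdot 162} = \frac{1}{\left(- \frac{13}{57}\right) 162} = \frac{1}{- \frac{702}{19}} = - \frac{19}{702}$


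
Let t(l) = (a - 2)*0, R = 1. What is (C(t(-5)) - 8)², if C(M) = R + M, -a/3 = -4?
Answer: 49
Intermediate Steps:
a = 12 (a = -3*(-4) = 12)
t(l) = 0 (t(l) = (12 - 2)*0 = 10*0 = 0)
C(M) = 1 + M
(C(t(-5)) - 8)² = ((1 + 0) - 8)² = (1 - 8)² = (-7)² = 49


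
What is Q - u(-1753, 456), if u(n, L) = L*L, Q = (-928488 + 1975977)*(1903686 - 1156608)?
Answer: 782555779206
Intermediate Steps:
Q = 782555987142 (Q = 1047489*747078 = 782555987142)
u(n, L) = L²
Q - u(-1753, 456) = 782555987142 - 1*456² = 782555987142 - 1*207936 = 782555987142 - 207936 = 782555779206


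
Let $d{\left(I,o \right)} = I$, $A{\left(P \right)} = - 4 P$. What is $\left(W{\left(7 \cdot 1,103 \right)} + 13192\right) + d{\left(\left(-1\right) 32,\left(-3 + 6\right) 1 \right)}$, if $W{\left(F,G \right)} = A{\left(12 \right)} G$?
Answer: $8216$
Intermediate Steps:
$W{\left(F,G \right)} = - 48 G$ ($W{\left(F,G \right)} = \left(-4\right) 12 G = - 48 G$)
$\left(W{\left(7 \cdot 1,103 \right)} + 13192\right) + d{\left(\left(-1\right) 32,\left(-3 + 6\right) 1 \right)} = \left(\left(-48\right) 103 + 13192\right) - 32 = \left(-4944 + 13192\right) - 32 = 8248 - 32 = 8216$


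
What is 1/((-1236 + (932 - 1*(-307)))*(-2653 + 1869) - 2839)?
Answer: -1/5191 ≈ -0.00019264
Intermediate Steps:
1/((-1236 + (932 - 1*(-307)))*(-2653 + 1869) - 2839) = 1/((-1236 + (932 + 307))*(-784) - 2839) = 1/((-1236 + 1239)*(-784) - 2839) = 1/(3*(-784) - 2839) = 1/(-2352 - 2839) = 1/(-5191) = -1/5191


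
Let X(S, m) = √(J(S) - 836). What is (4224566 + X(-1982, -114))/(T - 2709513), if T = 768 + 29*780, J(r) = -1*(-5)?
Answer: -4224566/2686125 - I*√831/2686125 ≈ -1.5727 - 1.0732e-5*I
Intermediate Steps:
J(r) = 5
X(S, m) = I*√831 (X(S, m) = √(5 - 836) = √(-831) = I*√831)
T = 23388 (T = 768 + 22620 = 23388)
(4224566 + X(-1982, -114))/(T - 2709513) = (4224566 + I*√831)/(23388 - 2709513) = (4224566 + I*√831)/(-2686125) = (4224566 + I*√831)*(-1/2686125) = -4224566/2686125 - I*√831/2686125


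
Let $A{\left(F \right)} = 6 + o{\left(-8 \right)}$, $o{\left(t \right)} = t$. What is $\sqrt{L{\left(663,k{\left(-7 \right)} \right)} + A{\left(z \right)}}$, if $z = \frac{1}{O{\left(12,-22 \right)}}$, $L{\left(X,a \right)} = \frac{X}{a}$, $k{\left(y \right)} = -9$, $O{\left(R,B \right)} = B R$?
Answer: $\frac{i \sqrt{681}}{3} \approx 8.6987 i$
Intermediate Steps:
$z = - \frac{1}{264}$ ($z = \frac{1}{\left(-22\right) 12} = \frac{1}{-264} = - \frac{1}{264} \approx -0.0037879$)
$A{\left(F \right)} = -2$ ($A{\left(F \right)} = 6 - 8 = -2$)
$\sqrt{L{\left(663,k{\left(-7 \right)} \right)} + A{\left(z \right)}} = \sqrt{\frac{663}{-9} - 2} = \sqrt{663 \left(- \frac{1}{9}\right) - 2} = \sqrt{- \frac{221}{3} - 2} = \sqrt{- \frac{227}{3}} = \frac{i \sqrt{681}}{3}$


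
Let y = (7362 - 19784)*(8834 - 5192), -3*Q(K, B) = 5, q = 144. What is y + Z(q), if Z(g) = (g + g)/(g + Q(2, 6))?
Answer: -19317873684/427 ≈ -4.5241e+7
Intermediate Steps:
Q(K, B) = -5/3 (Q(K, B) = -⅓*5 = -5/3)
Z(g) = 2*g/(-5/3 + g) (Z(g) = (g + g)/(g - 5/3) = (2*g)/(-5/3 + g) = 2*g/(-5/3 + g))
y = -45240924 (y = -12422*3642 = -45240924)
y + Z(q) = -45240924 + 6*144/(-5 + 3*144) = -45240924 + 6*144/(-5 + 432) = -45240924 + 6*144/427 = -45240924 + 6*144*(1/427) = -45240924 + 864/427 = -19317873684/427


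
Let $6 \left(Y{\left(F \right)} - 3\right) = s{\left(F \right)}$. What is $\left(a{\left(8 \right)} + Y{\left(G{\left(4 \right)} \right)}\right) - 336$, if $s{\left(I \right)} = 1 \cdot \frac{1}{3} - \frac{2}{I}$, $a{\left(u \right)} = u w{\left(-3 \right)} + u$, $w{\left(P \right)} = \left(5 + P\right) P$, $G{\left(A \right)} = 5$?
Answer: $- \frac{33571}{90} \approx -373.01$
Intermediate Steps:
$w{\left(P \right)} = P \left(5 + P\right)$
$a{\left(u \right)} = - 5 u$ ($a{\left(u \right)} = u \left(- 3 \left(5 - 3\right)\right) + u = u \left(\left(-3\right) 2\right) + u = u \left(-6\right) + u = - 6 u + u = - 5 u$)
$s{\left(I \right)} = \frac{1}{3} - \frac{2}{I}$ ($s{\left(I \right)} = 1 \cdot \frac{1}{3} - \frac{2}{I} = \frac{1}{3} - \frac{2}{I}$)
$Y{\left(F \right)} = 3 + \frac{-6 + F}{18 F}$ ($Y{\left(F \right)} = 3 + \frac{\frac{1}{3} \frac{1}{F} \left(-6 + F\right)}{6} = 3 + \frac{-6 + F}{18 F}$)
$\left(a{\left(8 \right)} + Y{\left(G{\left(4 \right)} \right)}\right) - 336 = \left(\left(-5\right) 8 + \frac{-6 + 55 \cdot 5}{18 \cdot 5}\right) - 336 = \left(-40 + \frac{1}{18} \cdot \frac{1}{5} \left(-6 + 275\right)\right) - 336 = \left(-40 + \frac{1}{18} \cdot \frac{1}{5} \cdot 269\right) - 336 = \left(-40 + \frac{269}{90}\right) - 336 = - \frac{3331}{90} - 336 = - \frac{33571}{90}$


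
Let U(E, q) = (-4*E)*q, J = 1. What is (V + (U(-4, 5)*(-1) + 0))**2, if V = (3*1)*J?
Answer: 5929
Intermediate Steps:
U(E, q) = -4*E*q
V = 3 (V = (3*1)*1 = 3*1 = 3)
(V + (U(-4, 5)*(-1) + 0))**2 = (3 + (-4*(-4)*5*(-1) + 0))**2 = (3 + (80*(-1) + 0))**2 = (3 + (-80 + 0))**2 = (3 - 80)**2 = (-77)**2 = 5929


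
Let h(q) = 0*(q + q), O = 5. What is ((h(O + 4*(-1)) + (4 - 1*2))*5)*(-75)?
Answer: -750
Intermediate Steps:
h(q) = 0 (h(q) = 0*(2*q) = 0)
((h(O + 4*(-1)) + (4 - 1*2))*5)*(-75) = ((0 + (4 - 1*2))*5)*(-75) = ((0 + (4 - 2))*5)*(-75) = ((0 + 2)*5)*(-75) = (2*5)*(-75) = 10*(-75) = -750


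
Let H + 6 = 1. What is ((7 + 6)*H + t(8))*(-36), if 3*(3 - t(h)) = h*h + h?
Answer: 3096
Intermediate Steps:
H = -5 (H = -6 + 1 = -5)
t(h) = 3 - h/3 - h²/3 (t(h) = 3 - (h*h + h)/3 = 3 - (h² + h)/3 = 3 - (h + h²)/3 = 3 + (-h/3 - h²/3) = 3 - h/3 - h²/3)
((7 + 6)*H + t(8))*(-36) = ((7 + 6)*(-5) + (3 - ⅓*8 - ⅓*8²))*(-36) = (13*(-5) + (3 - 8/3 - ⅓*64))*(-36) = (-65 + (3 - 8/3 - 64/3))*(-36) = (-65 - 21)*(-36) = -86*(-36) = 3096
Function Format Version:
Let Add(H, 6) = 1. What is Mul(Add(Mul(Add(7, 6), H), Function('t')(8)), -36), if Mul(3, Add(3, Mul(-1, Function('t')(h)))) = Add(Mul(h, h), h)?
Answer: 3096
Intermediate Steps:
H = -5 (H = Add(-6, 1) = -5)
Function('t')(h) = Add(3, Mul(Rational(-1, 3), h), Mul(Rational(-1, 3), Pow(h, 2))) (Function('t')(h) = Add(3, Mul(Rational(-1, 3), Add(Mul(h, h), h))) = Add(3, Mul(Rational(-1, 3), Add(Pow(h, 2), h))) = Add(3, Mul(Rational(-1, 3), Add(h, Pow(h, 2)))) = Add(3, Add(Mul(Rational(-1, 3), h), Mul(Rational(-1, 3), Pow(h, 2)))) = Add(3, Mul(Rational(-1, 3), h), Mul(Rational(-1, 3), Pow(h, 2))))
Mul(Add(Mul(Add(7, 6), H), Function('t')(8)), -36) = Mul(Add(Mul(Add(7, 6), -5), Add(3, Mul(Rational(-1, 3), 8), Mul(Rational(-1, 3), Pow(8, 2)))), -36) = Mul(Add(Mul(13, -5), Add(3, Rational(-8, 3), Mul(Rational(-1, 3), 64))), -36) = Mul(Add(-65, Add(3, Rational(-8, 3), Rational(-64, 3))), -36) = Mul(Add(-65, -21), -36) = Mul(-86, -36) = 3096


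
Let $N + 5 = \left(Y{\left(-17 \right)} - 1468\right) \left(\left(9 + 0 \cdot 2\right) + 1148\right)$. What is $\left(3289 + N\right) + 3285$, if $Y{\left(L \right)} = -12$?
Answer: $-1705791$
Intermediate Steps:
$N = -1712365$ ($N = -5 + \left(-12 - 1468\right) \left(\left(9 + 0 \cdot 2\right) + 1148\right) = -5 - 1480 \left(\left(9 + 0\right) + 1148\right) = -5 - 1480 \left(9 + 1148\right) = -5 - 1712360 = -1712365$)
$\left(3289 + N\right) + 3285 = \left(3289 - 1712365\right) + 3285 = -1709076 + 3285 = -1705791$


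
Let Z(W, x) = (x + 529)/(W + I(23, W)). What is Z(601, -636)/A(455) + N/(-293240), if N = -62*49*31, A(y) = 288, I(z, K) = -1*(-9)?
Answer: 412845359/1287910080 ≈ 0.32055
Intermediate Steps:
I(z, K) = 9
Z(W, x) = (529 + x)/(9 + W) (Z(W, x) = (x + 529)/(W + 9) = (529 + x)/(9 + W))
N = -94178 (N = -3038*31 = -94178)
Z(601, -636)/A(455) + N/(-293240) = ((529 - 636)/(9 + 601))/288 - 94178/(-293240) = (-107/610)*(1/288) - 94178*(-1/293240) = ((1/610)*(-107))*(1/288) + 47089/146620 = -107/610*1/288 + 47089/146620 = -107/175680 + 47089/146620 = 412845359/1287910080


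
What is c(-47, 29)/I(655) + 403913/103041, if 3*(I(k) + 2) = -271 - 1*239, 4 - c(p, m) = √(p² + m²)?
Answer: 17265218/4430763 + 5*√122/172 ≈ 4.2178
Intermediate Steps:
c(p, m) = 4 - √(m² + p²) (c(p, m) = 4 - √(p² + m²) = 4 - √(m² + p²))
I(k) = -172 (I(k) = -2 + (-271 - 1*239)/3 = -2 + (-271 - 239)/3 = -2 + (⅓)*(-510) = -2 - 170 = -172)
c(-47, 29)/I(655) + 403913/103041 = (4 - √(29² + (-47)²))/(-172) + 403913/103041 = (4 - √(841 + 2209))*(-1/172) + 403913*(1/103041) = (4 - √3050)*(-1/172) + 403913/103041 = (4 - 5*√122)*(-1/172) + 403913/103041 = (-1/43 + 5*√122/172) + 403913/103041 = 17265218/4430763 + 5*√122/172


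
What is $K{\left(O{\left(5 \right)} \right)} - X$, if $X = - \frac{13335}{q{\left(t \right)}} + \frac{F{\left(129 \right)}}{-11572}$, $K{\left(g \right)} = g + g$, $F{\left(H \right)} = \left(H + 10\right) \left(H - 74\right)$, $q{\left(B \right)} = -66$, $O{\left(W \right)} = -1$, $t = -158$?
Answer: $- \frac{2353569}{11572} \approx -203.38$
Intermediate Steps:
$F{\left(H \right)} = \left(-74 + H\right) \left(10 + H\right)$ ($F{\left(H \right)} = \left(10 + H\right) \left(-74 + H\right) = \left(-74 + H\right) \left(10 + H\right)$)
$K{\left(g \right)} = 2 g$
$X = \frac{2330425}{11572}$ ($X = - \frac{13335}{-66} + \frac{-740 + 129^{2} - 8256}{-11572} = \left(-13335\right) \left(- \frac{1}{66}\right) + \left(-740 + 16641 - 8256\right) \left(- \frac{1}{11572}\right) = \frac{4445}{22} + 7645 \left(- \frac{1}{11572}\right) = \frac{4445}{22} - \frac{695}{1052} = \frac{2330425}{11572} \approx 201.38$)
$K{\left(O{\left(5 \right)} \right)} - X = 2 \left(-1\right) - \frac{2330425}{11572} = -2 - \frac{2330425}{11572} = - \frac{2353569}{11572}$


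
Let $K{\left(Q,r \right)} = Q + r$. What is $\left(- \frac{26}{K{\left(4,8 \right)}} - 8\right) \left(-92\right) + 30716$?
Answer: $\frac{94954}{3} \approx 31651.0$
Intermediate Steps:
$\left(- \frac{26}{K{\left(4,8 \right)}} - 8\right) \left(-92\right) + 30716 = \left(- \frac{26}{4 + 8} - 8\right) \left(-92\right) + 30716 = \left(- \frac{26}{12} - 8\right) \left(-92\right) + 30716 = \left(\left(-26\right) \frac{1}{12} - 8\right) \left(-92\right) + 30716 = \left(- \frac{13}{6} - 8\right) \left(-92\right) + 30716 = \left(- \frac{61}{6}\right) \left(-92\right) + 30716 = \frac{2806}{3} + 30716 = \frac{94954}{3}$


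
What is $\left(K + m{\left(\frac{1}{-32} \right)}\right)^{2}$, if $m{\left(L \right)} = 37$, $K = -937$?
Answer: $810000$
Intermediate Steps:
$\left(K + m{\left(\frac{1}{-32} \right)}\right)^{2} = \left(-937 + 37\right)^{2} = \left(-900\right)^{2} = 810000$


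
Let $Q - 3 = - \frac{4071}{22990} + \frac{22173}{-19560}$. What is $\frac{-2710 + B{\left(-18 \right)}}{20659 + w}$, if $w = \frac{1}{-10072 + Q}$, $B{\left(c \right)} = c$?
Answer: $- \frac{411788109035688}{3118449598122059} \approx -0.13205$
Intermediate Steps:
$Q = \frac{25322239}{14989480}$ ($Q = 3 + \left(- \frac{4071}{22990} + \frac{22173}{-19560}\right) = 3 + \left(\left(-4071\right) \frac{1}{22990} + 22173 \left(- \frac{1}{19560}\right)\right) = 3 - \frac{19646201}{14989480} = \frac{25322239}{14989480} \approx 1.6893$)
$w = - \frac{14989480}{150948720321}$ ($w = \frac{1}{-10072 + \frac{25322239}{14989480}} = \frac{1}{- \frac{150948720321}{14989480}} = - \frac{14989480}{150948720321} \approx -9.9302 \cdot 10^{-5}$)
$\frac{-2710 + B{\left(-18 \right)}}{20659 + w} = \frac{-2710 - 18}{20659 - \frac{14989480}{150948720321}} = - \frac{2728}{\frac{3118449598122059}{150948720321}} = \left(-2728\right) \frac{150948720321}{3118449598122059} = - \frac{411788109035688}{3118449598122059}$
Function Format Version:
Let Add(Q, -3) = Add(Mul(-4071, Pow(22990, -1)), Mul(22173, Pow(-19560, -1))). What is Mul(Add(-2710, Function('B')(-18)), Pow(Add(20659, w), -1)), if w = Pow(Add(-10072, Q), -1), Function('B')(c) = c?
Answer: Rational(-411788109035688, 3118449598122059) ≈ -0.13205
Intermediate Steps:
Q = Rational(25322239, 14989480) (Q = Add(3, Add(Mul(-4071, Pow(22990, -1)), Mul(22173, Pow(-19560, -1)))) = Add(3, Add(Mul(-4071, Rational(1, 22990)), Mul(22173, Rational(-1, 19560)))) = Add(3, Add(Rational(-4071, 22990), Rational(-7391, 6520))) = Add(3, Rational(-19646201, 14989480)) = Rational(25322239, 14989480) ≈ 1.6893)
w = Rational(-14989480, 150948720321) (w = Pow(Add(-10072, Rational(25322239, 14989480)), -1) = Pow(Rational(-150948720321, 14989480), -1) = Rational(-14989480, 150948720321) ≈ -9.9302e-5)
Mul(Add(-2710, Function('B')(-18)), Pow(Add(20659, w), -1)) = Mul(Add(-2710, -18), Pow(Add(20659, Rational(-14989480, 150948720321)), -1)) = Mul(-2728, Pow(Rational(3118449598122059, 150948720321), -1)) = Mul(-2728, Rational(150948720321, 3118449598122059)) = Rational(-411788109035688, 3118449598122059)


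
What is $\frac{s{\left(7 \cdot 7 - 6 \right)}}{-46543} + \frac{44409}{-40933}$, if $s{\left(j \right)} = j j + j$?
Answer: $- \frac{2144373323}{1905144619} \approx -1.1256$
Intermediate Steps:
$s{\left(j \right)} = j + j^{2}$ ($s{\left(j \right)} = j^{2} + j = j + j^{2}$)
$\frac{s{\left(7 \cdot 7 - 6 \right)}}{-46543} + \frac{44409}{-40933} = \frac{\left(7 \cdot 7 - 6\right) \left(1 + \left(7 \cdot 7 - 6\right)\right)}{-46543} + \frac{44409}{-40933} = \left(49 - 6\right) \left(1 + \left(49 - 6\right)\right) \left(- \frac{1}{46543}\right) + 44409 \left(- \frac{1}{40933}\right) = 43 \left(1 + 43\right) \left(- \frac{1}{46543}\right) - \frac{44409}{40933} = 43 \cdot 44 \left(- \frac{1}{46543}\right) - \frac{44409}{40933} = 1892 \left(- \frac{1}{46543}\right) - \frac{44409}{40933} = - \frac{1892}{46543} - \frac{44409}{40933} = - \frac{2144373323}{1905144619}$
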